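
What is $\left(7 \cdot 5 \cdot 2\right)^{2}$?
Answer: $4900$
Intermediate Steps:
$\left(7 \cdot 5 \cdot 2\right)^{2} = \left(35 \cdot 2\right)^{2} = 70^{2} = 4900$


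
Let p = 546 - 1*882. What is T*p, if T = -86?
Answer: 28896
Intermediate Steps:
p = -336 (p = 546 - 882 = -336)
T*p = -86*(-336) = 28896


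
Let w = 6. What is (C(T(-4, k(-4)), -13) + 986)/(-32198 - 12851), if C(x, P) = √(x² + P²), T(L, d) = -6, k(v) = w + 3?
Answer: -986/45049 - √205/45049 ≈ -0.022205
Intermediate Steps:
k(v) = 9 (k(v) = 6 + 3 = 9)
C(x, P) = √(P² + x²)
(C(T(-4, k(-4)), -13) + 986)/(-32198 - 12851) = (√((-13)² + (-6)²) + 986)/(-32198 - 12851) = (√(169 + 36) + 986)/(-45049) = (√205 + 986)*(-1/45049) = (986 + √205)*(-1/45049) = -986/45049 - √205/45049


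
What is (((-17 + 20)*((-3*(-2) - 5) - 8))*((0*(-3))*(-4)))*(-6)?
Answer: 0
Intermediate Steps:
(((-17 + 20)*((-3*(-2) - 5) - 8))*((0*(-3))*(-4)))*(-6) = ((3*((6 - 5) - 8))*(0*(-4)))*(-6) = ((3*(1 - 8))*0)*(-6) = ((3*(-7))*0)*(-6) = -21*0*(-6) = 0*(-6) = 0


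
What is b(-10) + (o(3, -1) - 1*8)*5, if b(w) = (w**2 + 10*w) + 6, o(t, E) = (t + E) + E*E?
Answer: -19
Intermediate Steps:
o(t, E) = E + t + E**2 (o(t, E) = (E + t) + E**2 = E + t + E**2)
b(w) = 6 + w**2 + 10*w
b(-10) + (o(3, -1) - 1*8)*5 = (6 + (-10)**2 + 10*(-10)) + ((-1 + 3 + (-1)**2) - 1*8)*5 = (6 + 100 - 100) + ((-1 + 3 + 1) - 8)*5 = 6 + (3 - 8)*5 = 6 - 5*5 = 6 - 25 = -19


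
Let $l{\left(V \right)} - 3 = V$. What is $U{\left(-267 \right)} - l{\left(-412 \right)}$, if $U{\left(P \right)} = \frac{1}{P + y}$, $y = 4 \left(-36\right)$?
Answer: $\frac{168098}{411} \approx 409.0$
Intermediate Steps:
$y = -144$
$U{\left(P \right)} = \frac{1}{-144 + P}$ ($U{\left(P \right)} = \frac{1}{P - 144} = \frac{1}{-144 + P}$)
$l{\left(V \right)} = 3 + V$
$U{\left(-267 \right)} - l{\left(-412 \right)} = \frac{1}{-144 - 267} - \left(3 - 412\right) = \frac{1}{-411} - -409 = - \frac{1}{411} + 409 = \frac{168098}{411}$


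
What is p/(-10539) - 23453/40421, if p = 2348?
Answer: -342079675/425996919 ≈ -0.80301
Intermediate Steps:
p/(-10539) - 23453/40421 = 2348/(-10539) - 23453/40421 = 2348*(-1/10539) - 23453*1/40421 = -2348/10539 - 23453/40421 = -342079675/425996919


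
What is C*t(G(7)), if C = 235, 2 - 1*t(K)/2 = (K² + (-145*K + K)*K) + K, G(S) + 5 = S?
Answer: 268840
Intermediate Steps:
G(S) = -5 + S
t(K) = 4 - 2*K + 286*K² (t(K) = 4 - 2*((K² + (-145*K + K)*K) + K) = 4 - 2*((K² + (-144*K)*K) + K) = 4 - 2*((K² - 144*K²) + K) = 4 - 2*(-143*K² + K) = 4 - 2*(K - 143*K²) = 4 + (-2*K + 286*K²) = 4 - 2*K + 286*K²)
C*t(G(7)) = 235*(4 - 2*(-5 + 7) + 286*(-5 + 7)²) = 235*(4 - 2*2 + 286*2²) = 235*(4 - 4 + 286*4) = 235*(4 - 4 + 1144) = 235*1144 = 268840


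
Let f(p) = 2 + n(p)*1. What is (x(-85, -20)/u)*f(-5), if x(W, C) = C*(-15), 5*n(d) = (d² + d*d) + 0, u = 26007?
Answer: 1200/8669 ≈ 0.13842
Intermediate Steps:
n(d) = 2*d²/5 (n(d) = ((d² + d*d) + 0)/5 = ((d² + d²) + 0)/5 = (2*d² + 0)/5 = (2*d²)/5 = 2*d²/5)
x(W, C) = -15*C
f(p) = 2 + 2*p²/5 (f(p) = 2 + (2*p²/5)*1 = 2 + 2*p²/5)
(x(-85, -20)/u)*f(-5) = (-15*(-20)/26007)*(2 + (⅖)*(-5)²) = (300*(1/26007))*(2 + (⅖)*25) = 100*(2 + 10)/8669 = (100/8669)*12 = 1200/8669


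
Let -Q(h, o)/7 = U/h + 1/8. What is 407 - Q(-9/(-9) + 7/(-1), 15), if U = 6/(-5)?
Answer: 16371/40 ≈ 409.27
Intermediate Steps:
U = -6/5 (U = 6*(-⅕) = -6/5 ≈ -1.2000)
Q(h, o) = -7/8 + 42/(5*h) (Q(h, o) = -7*(-6/(5*h) + 1/8) = -7*(-6/(5*h) + 1*(⅛)) = -7*(-6/(5*h) + ⅛) = -7*(⅛ - 6/(5*h)) = -7/8 + 42/(5*h))
407 - Q(-9/(-9) + 7/(-1), 15) = 407 - 7*(48 - 5*(-9/(-9) + 7/(-1)))/(40*(-9/(-9) + 7/(-1))) = 407 - 7*(48 - 5*(-9*(-⅑) + 7*(-1)))/(40*(-9*(-⅑) + 7*(-1))) = 407 - 7*(48 - 5*(1 - 7))/(40*(1 - 7)) = 407 - 7*(48 - 5*(-6))/(40*(-6)) = 407 - 7*(-1)*(48 + 30)/(40*6) = 407 - 7*(-1)*78/(40*6) = 407 - 1*(-91/40) = 407 + 91/40 = 16371/40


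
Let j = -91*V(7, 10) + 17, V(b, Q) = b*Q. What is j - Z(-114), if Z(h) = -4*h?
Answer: -6809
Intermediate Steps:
V(b, Q) = Q*b
j = -6353 (j = -910*7 + 17 = -91*70 + 17 = -6370 + 17 = -6353)
j - Z(-114) = -6353 - (-4)*(-114) = -6353 - 1*456 = -6353 - 456 = -6809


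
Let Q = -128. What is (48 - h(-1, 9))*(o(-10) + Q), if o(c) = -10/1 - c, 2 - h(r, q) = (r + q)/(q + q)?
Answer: -53504/9 ≈ -5944.9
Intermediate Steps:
h(r, q) = 2 - (q + r)/(2*q) (h(r, q) = 2 - (r + q)/(q + q) = 2 - (q + r)/(2*q))
o(c) = -10 - c (o(c) = -10*1 - c = -10 - c)
(48 - h(-1, 9))*(o(-10) + Q) = (48 - (-1*(-1) + 3*9)/(2*9))*((-10 - 1*(-10)) - 128) = (48 - (1 + 27)/(2*9))*((-10 + 10) - 128) = (48 - 28/(2*9))*(0 - 128) = (48 - 1*14/9)*(-128) = (48 - 14/9)*(-128) = (418/9)*(-128) = -53504/9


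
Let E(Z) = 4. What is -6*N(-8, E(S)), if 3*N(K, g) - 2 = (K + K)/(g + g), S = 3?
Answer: 0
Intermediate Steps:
N(K, g) = ⅔ + K/(3*g) (N(K, g) = ⅔ + ((K + K)/(g + g))/3 = ⅔ + ((2*K)/((2*g)))/3 = ⅔ + ((2*K)*(1/(2*g)))/3 = ⅔ + (K/g)/3 = ⅔ + K/(3*g))
-6*N(-8, E(S)) = -2*(-8 + 2*4)/4 = -2*(-8 + 8)/4 = -2*0/4 = -6*0 = 0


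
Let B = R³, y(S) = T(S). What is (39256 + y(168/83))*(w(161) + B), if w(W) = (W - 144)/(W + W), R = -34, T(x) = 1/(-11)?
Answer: -5464994935865/3542 ≈ -1.5429e+9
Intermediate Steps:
T(x) = -1/11
w(W) = (-144 + W)/(2*W) (w(W) = (-144 + W)/((2*W)) = (-144 + W)*(1/(2*W)) = (-144 + W)/(2*W))
y(S) = -1/11
B = -39304 (B = (-34)³ = -39304)
(39256 + y(168/83))*(w(161) + B) = (39256 - 1/11)*((½)*(-144 + 161)/161 - 39304) = 431815*((½)*(1/161)*17 - 39304)/11 = 431815*(17/322 - 39304)/11 = (431815/11)*(-12655871/322) = -5464994935865/3542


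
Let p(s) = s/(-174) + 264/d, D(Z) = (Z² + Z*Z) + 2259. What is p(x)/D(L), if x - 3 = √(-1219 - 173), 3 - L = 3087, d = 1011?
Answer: 1589/123950118522 - 2*I*√87/1655120277 ≈ 1.282e-8 - 1.1271e-8*I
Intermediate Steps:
L = -3084 (L = 3 - 1*3087 = 3 - 3087 = -3084)
x = 3 + 4*I*√87 (x = 3 + √(-1219 - 173) = 3 + √(-1392) = 3 + 4*I*√87 ≈ 3.0 + 37.31*I)
D(Z) = 2259 + 2*Z² (D(Z) = (Z² + Z²) + 2259 = 2*Z² + 2259 = 2259 + 2*Z²)
p(s) = 88/337 - s/174 (p(s) = s/(-174) + 264/1011 = s*(-1/174) + 264*(1/1011) = -s/174 + 88/337 = 88/337 - s/174)
p(x)/D(L) = (88/337 - (3 + 4*I*√87)/174)/(2259 + 2*(-3084)²) = (88/337 + (-1/58 - 2*I*√87/87))/(2259 + 2*9511056) = (4767/19546 - 2*I*√87/87)/(2259 + 19022112) = (4767/19546 - 2*I*√87/87)/19024371 = (4767/19546 - 2*I*√87/87)*(1/19024371) = 1589/123950118522 - 2*I*√87/1655120277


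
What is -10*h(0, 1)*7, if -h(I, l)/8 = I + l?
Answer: 560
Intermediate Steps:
h(I, l) = -8*I - 8*l (h(I, l) = -8*(I + l) = -8*I - 8*l)
-10*h(0, 1)*7 = -10*(-8*0 - 8*1)*7 = -10*(0 - 8)*7 = -10*(-8)*7 = 80*7 = 560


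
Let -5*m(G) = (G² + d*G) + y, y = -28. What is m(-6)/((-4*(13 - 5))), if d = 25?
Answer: -71/80 ≈ -0.88750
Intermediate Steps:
m(G) = 28/5 - 5*G - G²/5 (m(G) = -((G² + 25*G) - 28)/5 = -(-28 + G² + 25*G)/5 = 28/5 - 5*G - G²/5)
m(-6)/((-4*(13 - 5))) = (28/5 - 5*(-6) - ⅕*(-6)²)/((-4*(13 - 5))) = (28/5 + 30 - ⅕*36)/((-4*8)) = (28/5 + 30 - 36/5)/(-32) = (142/5)*(-1/32) = -71/80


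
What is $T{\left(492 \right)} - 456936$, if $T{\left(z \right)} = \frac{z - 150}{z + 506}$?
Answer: $- \frac{228010893}{499} \approx -4.5694 \cdot 10^{5}$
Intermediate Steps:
$T{\left(z \right)} = \frac{-150 + z}{506 + z}$
$T{\left(492 \right)} - 456936 = \frac{-150 + 492}{506 + 492} - 456936 = \frac{1}{998} \cdot 342 - 456936 = \frac{171}{499} - 456936 = - \frac{228010893}{499}$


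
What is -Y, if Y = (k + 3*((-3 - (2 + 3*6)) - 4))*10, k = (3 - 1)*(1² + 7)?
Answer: 650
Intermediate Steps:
k = 16 (k = 2*(1 + 7) = 2*8 = 16)
Y = -650 (Y = (16 + 3*((-3 - (2 + 3*6)) - 4))*10 = (16 + 3*((-3 - (2 + 18)) - 4))*10 = (16 + 3*((-3 - 1*20) - 4))*10 = (16 + 3*((-3 - 20) - 4))*10 = (16 + 3*(-23 - 4))*10 = (16 + 3*(-27))*10 = (16 - 81)*10 = -65*10 = -650)
-Y = -1*(-650) = 650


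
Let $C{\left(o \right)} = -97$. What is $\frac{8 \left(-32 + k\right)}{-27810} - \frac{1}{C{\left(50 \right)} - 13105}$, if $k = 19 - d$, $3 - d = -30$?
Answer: $\frac{2443073}{183573810} \approx 0.013308$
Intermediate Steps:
$d = 33$ ($d = 3 - -30 = 3 + 30 = 33$)
$k = -14$ ($k = 19 - 33 = -14$)
$\frac{8 \left(-32 + k\right)}{-27810} - \frac{1}{C{\left(50 \right)} - 13105} = \frac{8 \left(-32 - 14\right)}{-27810} - \frac{1}{-97 - 13105} = 8 \left(-46\right) \left(- \frac{1}{27810}\right) - \frac{1}{-13202} = \left(-368\right) \left(- \frac{1}{27810}\right) - - \frac{1}{13202} = \frac{184}{13905} + \frac{1}{13202} = \frac{2443073}{183573810}$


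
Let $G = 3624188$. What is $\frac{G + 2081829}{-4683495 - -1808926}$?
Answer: $- \frac{5706017}{2874569} \approx -1.985$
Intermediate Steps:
$\frac{G + 2081829}{-4683495 - -1808926} = \frac{3624188 + 2081829}{-4683495 - -1808926} = \frac{5706017}{-4683495 + 1808926} = \frac{5706017}{-2874569} = 5706017 \left(- \frac{1}{2874569}\right) = - \frac{5706017}{2874569}$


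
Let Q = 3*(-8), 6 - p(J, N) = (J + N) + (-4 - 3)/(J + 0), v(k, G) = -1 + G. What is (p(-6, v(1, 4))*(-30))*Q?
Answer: 5640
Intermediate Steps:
p(J, N) = 6 - J - N + 7/J (p(J, N) = 6 - ((J + N) + (-4 - 3)/(J + 0)) = 6 - ((J + N) - 7/J) = 6 - (J + N - 7/J) = 6 + (-J - N + 7/J) = 6 - J - N + 7/J)
Q = -24
(p(-6, v(1, 4))*(-30))*Q = ((6 - 1*(-6) - (-1 + 4) + 7/(-6))*(-30))*(-24) = ((6 + 6 - 1*3 + 7*(-1/6))*(-30))*(-24) = ((6 + 6 - 3 - 7/6)*(-30))*(-24) = ((47/6)*(-30))*(-24) = -235*(-24) = 5640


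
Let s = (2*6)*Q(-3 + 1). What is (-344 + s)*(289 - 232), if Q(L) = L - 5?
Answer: -24396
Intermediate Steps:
Q(L) = -5 + L
s = -84 (s = (2*6)*(-5 + (-3 + 1)) = 12*(-5 - 2) = 12*(-7) = -84)
(-344 + s)*(289 - 232) = (-344 - 84)*(289 - 232) = -428*57 = -24396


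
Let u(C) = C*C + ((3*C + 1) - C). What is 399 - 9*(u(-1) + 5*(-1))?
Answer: 444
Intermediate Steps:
u(C) = 1 + C**2 + 2*C (u(C) = C**2 + ((1 + 3*C) - C) = C**2 + (1 + 2*C) = 1 + C**2 + 2*C)
399 - 9*(u(-1) + 5*(-1)) = 399 - 9*((1 + (-1)**2 + 2*(-1)) + 5*(-1)) = 399 - 9*((1 + 1 - 2) - 5) = 399 - 9*(0 - 5) = 399 - 9*(-5) = 399 + 45 = 444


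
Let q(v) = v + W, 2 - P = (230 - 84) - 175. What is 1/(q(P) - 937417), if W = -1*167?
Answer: -1/937553 ≈ -1.0666e-6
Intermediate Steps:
W = -167
P = 31 (P = 2 - ((230 - 84) - 175) = 2 - (146 - 175) = 2 - 1*(-29) = 2 + 29 = 31)
q(v) = -167 + v (q(v) = v - 167 = -167 + v)
1/(q(P) - 937417) = 1/((-167 + 31) - 937417) = 1/(-136 - 937417) = 1/(-937553) = -1/937553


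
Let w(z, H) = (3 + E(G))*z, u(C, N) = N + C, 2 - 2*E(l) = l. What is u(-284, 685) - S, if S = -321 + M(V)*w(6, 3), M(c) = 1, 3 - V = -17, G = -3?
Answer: 689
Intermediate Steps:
V = 20 (V = 3 - 1*(-17) = 3 + 17 = 20)
E(l) = 1 - l/2
u(C, N) = C + N
w(z, H) = 11*z/2 (w(z, H) = (3 + (1 - ½*(-3)))*z = (3 + (1 + 3/2))*z = (3 + 5/2)*z = 11*z/2)
S = -288 (S = -321 + 1*((11/2)*6) = -321 + 1*33 = -321 + 33 = -288)
u(-284, 685) - S = (-284 + 685) - 1*(-288) = 401 + 288 = 689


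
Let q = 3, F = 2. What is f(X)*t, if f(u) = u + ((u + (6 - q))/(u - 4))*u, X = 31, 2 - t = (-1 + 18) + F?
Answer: -32147/27 ≈ -1190.6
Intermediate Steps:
t = -17 (t = 2 - ((-1 + 18) + 2) = 2 - (17 + 2) = 2 - 1*19 = 2 - 19 = -17)
f(u) = u + u*(3 + u)/(-4 + u) (f(u) = u + ((u + (6 - 1*3))/(u - 4))*u = u + ((u + (6 - 3))/(-4 + u))*u = u + ((u + 3)/(-4 + u))*u = u + ((3 + u)/(-4 + u))*u = u + u*(3 + u)/(-4 + u))
f(X)*t = (31*(-1 + 2*31)/(-4 + 31))*(-17) = (31*(-1 + 62)/27)*(-17) = (31*(1/27)*61)*(-17) = (1891/27)*(-17) = -32147/27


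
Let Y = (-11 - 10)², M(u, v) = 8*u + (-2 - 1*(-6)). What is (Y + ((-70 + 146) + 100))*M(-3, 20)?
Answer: -12340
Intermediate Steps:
M(u, v) = 4 + 8*u (M(u, v) = 8*u + (-2 + 6) = 8*u + 4 = 4 + 8*u)
Y = 441 (Y = (-21)² = 441)
(Y + ((-70 + 146) + 100))*M(-3, 20) = (441 + ((-70 + 146) + 100))*(4 + 8*(-3)) = (441 + (76 + 100))*(4 - 24) = (441 + 176)*(-20) = 617*(-20) = -12340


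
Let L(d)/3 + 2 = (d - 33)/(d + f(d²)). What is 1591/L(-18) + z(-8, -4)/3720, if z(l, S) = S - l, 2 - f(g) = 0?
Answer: 7891379/17670 ≈ 446.60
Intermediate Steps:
f(g) = 2 (f(g) = 2 - 1*0 = 2 + 0 = 2)
L(d) = -6 + 3*(-33 + d)/(2 + d) (L(d) = -6 + 3*((d - 33)/(d + 2)) = -6 + 3*((-33 + d)/(2 + d)) = -6 + 3*(-33 + d)/(2 + d))
1591/L(-18) + z(-8, -4)/3720 = 1591/((3*(-37 - 1*(-18))/(2 - 18))) + (-4 - 1*(-8))/3720 = 1591/((3*(-37 + 18)/(-16))) + (-4 + 8)*(1/3720) = 1591/((3*(-1/16)*(-19))) + 4*(1/3720) = 1591/(57/16) + 1/930 = 1591*(16/57) + 1/930 = 25456/57 + 1/930 = 7891379/17670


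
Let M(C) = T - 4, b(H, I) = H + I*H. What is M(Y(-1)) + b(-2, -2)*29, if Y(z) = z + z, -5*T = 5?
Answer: 53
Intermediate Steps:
T = -1 (T = -⅕*5 = -1)
b(H, I) = H + H*I
Y(z) = 2*z
M(C) = -5 (M(C) = -1 - 4 = -5)
M(Y(-1)) + b(-2, -2)*29 = -5 - 2*(1 - 2)*29 = -5 - 2*(-1)*29 = -5 + 2*29 = -5 + 58 = 53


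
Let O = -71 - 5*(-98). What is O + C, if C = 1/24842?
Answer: 10408799/24842 ≈ 419.00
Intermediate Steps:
C = 1/24842 ≈ 4.0254e-5
O = 419 (O = -71 + 490 = 419)
O + C = 419 + 1/24842 = 10408799/24842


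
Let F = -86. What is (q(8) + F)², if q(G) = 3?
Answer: 6889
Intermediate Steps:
(q(8) + F)² = (3 - 86)² = (-83)² = 6889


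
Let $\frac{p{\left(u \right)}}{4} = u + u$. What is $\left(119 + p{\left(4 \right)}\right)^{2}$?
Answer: $22801$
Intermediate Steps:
$p{\left(u \right)} = 8 u$ ($p{\left(u \right)} = 4 \left(u + u\right) = 4 \cdot 2 u = 8 u$)
$\left(119 + p{\left(4 \right)}\right)^{2} = \left(119 + 8 \cdot 4\right)^{2} = \left(119 + 32\right)^{2} = 151^{2} = 22801$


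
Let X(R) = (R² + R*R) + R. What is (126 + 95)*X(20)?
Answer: 181220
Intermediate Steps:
X(R) = R + 2*R² (X(R) = (R² + R²) + R = 2*R² + R = R + 2*R²)
(126 + 95)*X(20) = (126 + 95)*(20*(1 + 2*20)) = 221*(20*(1 + 40)) = 221*(20*41) = 221*820 = 181220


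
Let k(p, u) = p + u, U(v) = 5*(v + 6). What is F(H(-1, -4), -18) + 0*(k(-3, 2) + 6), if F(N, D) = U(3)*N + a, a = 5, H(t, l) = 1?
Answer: 50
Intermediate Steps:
U(v) = 30 + 5*v (U(v) = 5*(6 + v) = 30 + 5*v)
F(N, D) = 5 + 45*N (F(N, D) = (30 + 5*3)*N + 5 = (30 + 15)*N + 5 = 45*N + 5 = 5 + 45*N)
F(H(-1, -4), -18) + 0*(k(-3, 2) + 6) = (5 + 45*1) + 0*((-3 + 2) + 6) = (5 + 45) + 0*(-1 + 6) = 50 + 0*5 = 50 + 0 = 50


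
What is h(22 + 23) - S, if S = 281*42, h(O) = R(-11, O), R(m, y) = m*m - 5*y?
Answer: -11906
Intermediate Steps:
R(m, y) = m**2 - 5*y
h(O) = 121 - 5*O (h(O) = (-11)**2 - 5*O = 121 - 5*O)
S = 11802
h(22 + 23) - S = (121 - 5*(22 + 23)) - 1*11802 = (121 - 5*45) - 11802 = (121 - 225) - 11802 = -104 - 11802 = -11906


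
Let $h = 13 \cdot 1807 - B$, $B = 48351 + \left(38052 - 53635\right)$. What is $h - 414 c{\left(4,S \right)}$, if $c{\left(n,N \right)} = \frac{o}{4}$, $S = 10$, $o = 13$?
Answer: $- \frac{21245}{2} \approx -10623.0$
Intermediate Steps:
$c{\left(n,N \right)} = \frac{13}{4}$
$B = 32768$ ($B = 48351 + \left(38052 - 53635\right) = 48351 - 15583 = 32768$)
$h = -9277$ ($h = 13 \cdot 1807 - 32768 = 23491 - 32768 = -9277$)
$h - 414 c{\left(4,S \right)} = -9277 - 414 \cdot \frac{13}{4} = -9277 - \frac{2691}{2} = - \frac{21245}{2}$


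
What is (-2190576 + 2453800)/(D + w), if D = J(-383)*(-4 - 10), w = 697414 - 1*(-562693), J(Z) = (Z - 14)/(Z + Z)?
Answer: 50407396/241309101 ≈ 0.20889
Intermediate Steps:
J(Z) = (-14 + Z)/(2*Z) (J(Z) = (-14 + Z)/((2*Z)) = (-14 + Z)*(1/(2*Z)) = (-14 + Z)/(2*Z))
w = 1260107 (w = 697414 + 562693 = 1260107)
D = -2779/383 (D = ((1/2)*(-14 - 383)/(-383))*(-4 - 10) = ((1/2)*(-1/383)*(-397))*(-14) = (397/766)*(-14) = -2779/383 ≈ -7.2559)
(-2190576 + 2453800)/(D + w) = (-2190576 + 2453800)/(-2779/383 + 1260107) = 263224/(482618202/383) = 263224*(383/482618202) = 50407396/241309101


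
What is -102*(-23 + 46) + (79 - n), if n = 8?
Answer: -2275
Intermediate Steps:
-102*(-23 + 46) + (79 - n) = -102*(-23 + 46) + (79 - 1*8) = -102*23 + (79 - 8) = -2346 + 71 = -2275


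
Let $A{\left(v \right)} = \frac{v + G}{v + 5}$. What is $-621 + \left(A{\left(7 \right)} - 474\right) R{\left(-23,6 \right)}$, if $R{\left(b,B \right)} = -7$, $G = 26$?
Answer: $\frac{10711}{4} \approx 2677.8$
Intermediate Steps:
$A{\left(v \right)} = \frac{26 + v}{5 + v}$ ($A{\left(v \right)} = \frac{v + 26}{v + 5} = \frac{26 + v}{5 + v}$)
$-621 + \left(A{\left(7 \right)} - 474\right) R{\left(-23,6 \right)} = -621 + \left(\frac{26 + 7}{5 + 7} - 474\right) \left(-7\right) = -621 + \left(\frac{1}{12} \cdot 33 - 474\right) \left(-7\right) = -621 + \left(\frac{11}{4} - 474\right) \left(-7\right) = -621 - - \frac{13195}{4} = -621 + \frac{13195}{4} = \frac{10711}{4}$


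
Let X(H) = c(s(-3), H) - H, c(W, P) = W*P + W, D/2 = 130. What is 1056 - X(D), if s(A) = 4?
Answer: 272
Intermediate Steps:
D = 260 (D = 2*130 = 260)
c(W, P) = W + P*W (c(W, P) = P*W + W = W + P*W)
X(H) = 4 + 3*H (X(H) = 4*(1 + H) - H = (4 + 4*H) - H = 4 + 3*H)
1056 - X(D) = 1056 - (4 + 3*260) = 1056 - (4 + 780) = 1056 - 1*784 = 1056 - 784 = 272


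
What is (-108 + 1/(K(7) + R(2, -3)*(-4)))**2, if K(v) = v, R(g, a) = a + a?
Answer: 11202409/961 ≈ 11657.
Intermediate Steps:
R(g, a) = 2*a
(-108 + 1/(K(7) + R(2, -3)*(-4)))**2 = (-108 + 1/(7 + (2*(-3))*(-4)))**2 = (-108 + 1/(7 - 6*(-4)))**2 = (-108 + 1/(7 + 24))**2 = (-108 + 1/31)**2 = (-3347/31)**2 = 11202409/961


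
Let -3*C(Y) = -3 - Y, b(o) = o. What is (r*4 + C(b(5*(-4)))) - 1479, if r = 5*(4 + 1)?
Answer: -4154/3 ≈ -1384.7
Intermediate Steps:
r = 25 (r = 5*5 = 25)
C(Y) = 1 + Y/3 (C(Y) = -(-3 - Y)/3 = 1 + Y/3)
(r*4 + C(b(5*(-4)))) - 1479 = (25*4 + (1 + (5*(-4))/3)) - 1479 = (100 + (1 + (1/3)*(-20))) - 1479 = (100 + (1 - 20/3)) - 1479 = (100 - 17/3) - 1479 = 283/3 - 1479 = -4154/3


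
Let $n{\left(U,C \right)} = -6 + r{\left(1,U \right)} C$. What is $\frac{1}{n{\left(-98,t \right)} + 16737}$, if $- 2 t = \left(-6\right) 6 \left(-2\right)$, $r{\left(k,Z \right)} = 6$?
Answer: $\frac{1}{16515} \approx 6.0551 \cdot 10^{-5}$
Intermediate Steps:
$t = -36$ ($t = - \frac{\left(-6\right) 6 \left(-2\right)}{2} = - \frac{\left(-36\right) \left(-2\right)}{2} = \left(- \frac{1}{2}\right) 72 = -36$)
$n{\left(U,C \right)} = -6 + 6 C$
$\frac{1}{n{\left(-98,t \right)} + 16737} = \frac{1}{\left(-6 + 6 \left(-36\right)\right) + 16737} = \frac{1}{\left(-6 - 216\right) + 16737} = \frac{1}{-222 + 16737} = \frac{1}{16515}$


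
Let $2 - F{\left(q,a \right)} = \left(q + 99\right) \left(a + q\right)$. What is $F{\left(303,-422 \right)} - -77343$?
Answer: $125183$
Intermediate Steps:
$F{\left(q,a \right)} = 2 - \left(99 + q\right) \left(a + q\right)$ ($F{\left(q,a \right)} = 2 - \left(q + 99\right) \left(a + q\right) = 2 - \left(99 + q\right) \left(a + q\right)$)
$F{\left(303,-422 \right)} - -77343 = \left(2 - 303^{2} - -41778 - 29997 - \left(-422\right) 303\right) - -77343 = \left(2 - 91809 + 41778 - 29997 + 127866\right) + 77343 = 47840 + 77343 = 125183$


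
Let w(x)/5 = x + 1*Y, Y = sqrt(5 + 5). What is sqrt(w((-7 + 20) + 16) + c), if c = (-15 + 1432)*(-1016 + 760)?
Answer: sqrt(-362607 + 5*sqrt(10)) ≈ 602.16*I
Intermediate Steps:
Y = sqrt(10) ≈ 3.1623
c = -362752 (c = 1417*(-256) = -362752)
w(x) = 5*x + 5*sqrt(10) (w(x) = 5*(x + 1*sqrt(10)) = 5*(x + sqrt(10)) = 5*x + 5*sqrt(10))
sqrt(w((-7 + 20) + 16) + c) = sqrt((5*((-7 + 20) + 16) + 5*sqrt(10)) - 362752) = sqrt((5*(13 + 16) + 5*sqrt(10)) - 362752) = sqrt((5*29 + 5*sqrt(10)) - 362752) = sqrt((145 + 5*sqrt(10)) - 362752) = sqrt(-362607 + 5*sqrt(10))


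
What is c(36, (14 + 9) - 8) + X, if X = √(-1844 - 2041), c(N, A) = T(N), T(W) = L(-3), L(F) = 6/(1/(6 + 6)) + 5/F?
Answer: 211/3 + I*√3885 ≈ 70.333 + 62.33*I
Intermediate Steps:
L(F) = 72 + 5/F (L(F) = 6/(1/12) + 5/F = 6*12 + 5/F = 72 + 5/F)
T(W) = 211/3 (T(W) = 72 + 5/(-3) = 72 + 5*(-⅓) = 72 - 5/3 = 211/3)
c(N, A) = 211/3
X = I*√3885 (X = √(-3885) = I*√3885 ≈ 62.33*I)
c(36, (14 + 9) - 8) + X = 211/3 + I*√3885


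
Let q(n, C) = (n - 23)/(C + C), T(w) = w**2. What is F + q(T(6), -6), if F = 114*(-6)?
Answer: -8221/12 ≈ -685.08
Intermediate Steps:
q(n, C) = (-23 + n)/(2*C) (q(n, C) = (-23 + n)/((2*C)) = (-23 + n)*(1/(2*C)) = (-23 + n)/(2*C))
F = -684
F + q(T(6), -6) = -684 + (1/2)*(-23 + 6**2)/(-6) = -684 + (1/2)*(-1/6)*(-23 + 36) = -684 + (1/2)*(-1/6)*13 = -684 - 13/12 = -8221/12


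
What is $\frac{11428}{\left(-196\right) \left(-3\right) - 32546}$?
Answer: $- \frac{5714}{15979} \approx -0.35759$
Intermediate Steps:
$\frac{11428}{\left(-196\right) \left(-3\right) - 32546} = \frac{11428}{588 - 32546} = \frac{11428}{-31958} = 11428 \left(- \frac{1}{31958}\right) = - \frac{5714}{15979}$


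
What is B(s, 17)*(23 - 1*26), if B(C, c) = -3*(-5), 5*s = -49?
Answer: -45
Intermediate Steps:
s = -49/5 (s = (⅕)*(-49) = -49/5 ≈ -9.8000)
B(C, c) = 15
B(s, 17)*(23 - 1*26) = 15*(23 - 1*26) = 15*(23 - 26) = 15*(-3) = -45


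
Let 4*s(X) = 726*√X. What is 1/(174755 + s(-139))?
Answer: 699020/122175555991 - 726*I*√139/122175555991 ≈ 5.7214e-6 - 7.0058e-8*I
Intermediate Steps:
s(X) = 363*√X/2 (s(X) = (726*√X)/4 = 363*√X/2)
1/(174755 + s(-139)) = 1/(174755 + 363*√(-139)/2) = 1/(174755 + 363*(I*√139)/2) = 1/(174755 + 363*I*√139/2)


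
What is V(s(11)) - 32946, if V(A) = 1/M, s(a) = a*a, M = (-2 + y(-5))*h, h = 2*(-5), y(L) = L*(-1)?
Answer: -988381/30 ≈ -32946.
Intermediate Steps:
y(L) = -L
h = -10
M = -30 (M = (-2 - 1*(-5))*(-10) = (-2 + 5)*(-10) = 3*(-10) = -30)
s(a) = a**2
V(A) = -1/30 (V(A) = 1/(-30) = -1/30)
V(s(11)) - 32946 = -1/30 - 32946 = -988381/30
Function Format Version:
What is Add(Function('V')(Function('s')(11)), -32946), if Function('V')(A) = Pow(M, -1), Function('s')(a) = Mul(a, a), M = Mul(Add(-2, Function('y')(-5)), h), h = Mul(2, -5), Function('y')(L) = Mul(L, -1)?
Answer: Rational(-988381, 30) ≈ -32946.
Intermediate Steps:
Function('y')(L) = Mul(-1, L)
h = -10
M = -30 (M = Mul(Add(-2, Mul(-1, -5)), -10) = Mul(Add(-2, 5), -10) = Mul(3, -10) = -30)
Function('s')(a) = Pow(a, 2)
Function('V')(A) = Rational(-1, 30) (Function('V')(A) = Pow(-30, -1) = Rational(-1, 30))
Add(Function('V')(Function('s')(11)), -32946) = Add(Rational(-1, 30), -32946) = Rational(-988381, 30)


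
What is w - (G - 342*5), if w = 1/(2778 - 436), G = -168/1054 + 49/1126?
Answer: 594157457326/347436871 ≈ 1710.1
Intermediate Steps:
G = -68761/593402 (G = -168*1/1054 + 49*(1/1126) = -84/527 + 49/1126 = -68761/593402 ≈ -0.11588)
w = 1/2342 ≈ 0.00042699
w - (G - 342*5) = 1/2342 - (-68761/593402 - 342*5) = 1/2342 - (-68761/593402 - 1710) = 1/2342 - 1*(-1014786181/593402) = 1/2342 + 1014786181/593402 = 594157457326/347436871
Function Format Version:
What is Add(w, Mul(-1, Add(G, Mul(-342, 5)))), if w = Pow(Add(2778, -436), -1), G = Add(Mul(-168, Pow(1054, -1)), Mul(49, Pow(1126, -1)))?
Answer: Rational(594157457326, 347436871) ≈ 1710.1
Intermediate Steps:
G = Rational(-68761, 593402) (G = Add(Mul(-168, Rational(1, 1054)), Mul(49, Rational(1, 1126))) = Add(Rational(-84, 527), Rational(49, 1126)) = Rational(-68761, 593402) ≈ -0.11588)
w = Rational(1, 2342) (w = Pow(2342, -1) = Rational(1, 2342) ≈ 0.00042699)
Add(w, Mul(-1, Add(G, Mul(-342, 5)))) = Add(Rational(1, 2342), Mul(-1, Add(Rational(-68761, 593402), Mul(-342, 5)))) = Add(Rational(1, 2342), Mul(-1, Add(Rational(-68761, 593402), -1710))) = Add(Rational(1, 2342), Mul(-1, Rational(-1014786181, 593402))) = Add(Rational(1, 2342), Rational(1014786181, 593402)) = Rational(594157457326, 347436871)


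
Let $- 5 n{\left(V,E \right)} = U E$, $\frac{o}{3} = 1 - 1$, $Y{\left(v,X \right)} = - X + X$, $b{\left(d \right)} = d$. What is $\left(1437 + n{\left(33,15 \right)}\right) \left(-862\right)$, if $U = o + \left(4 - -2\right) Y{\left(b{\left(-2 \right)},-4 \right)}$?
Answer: $-1238694$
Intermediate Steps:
$Y{\left(v,X \right)} = 0$
$o = 0$ ($o = 3 \left(1 - 1\right) = 3 \cdot 0 = 0$)
$U = 0$ ($U = 0 + \left(4 - -2\right) 0 = 0 + \left(4 + 2\right) 0 = 0 + 6 \cdot 0 = 0 + 0 = 0$)
$n{\left(V,E \right)} = 0$ ($n{\left(V,E \right)} = - \frac{0 E}{5} = \left(- \frac{1}{5}\right) 0 = 0$)
$\left(1437 + n{\left(33,15 \right)}\right) \left(-862\right) = \left(1437 + 0\right) \left(-862\right) = 1437 \left(-862\right) = -1238694$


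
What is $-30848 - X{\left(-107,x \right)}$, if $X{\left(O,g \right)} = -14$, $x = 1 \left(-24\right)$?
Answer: $-30834$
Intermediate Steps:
$x = -24$
$-30848 - X{\left(-107,x \right)} = -30848 - -14 = -30848 + 14 = -30834$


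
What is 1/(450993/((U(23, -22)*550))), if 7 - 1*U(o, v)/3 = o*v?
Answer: 282150/150331 ≈ 1.8769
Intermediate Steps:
U(o, v) = 21 - 3*o*v
1/(450993/((U(23, -22)*550))) = 1/(450993/(((21 - 3*23*(-22))*550))) = 1/(450993/(((21 + 1518)*550))) = 1/(450993/((1539*550))) = 1/(450993/846450) = 1/(450993*(1/846450)) = 1/(150331/282150) = 282150/150331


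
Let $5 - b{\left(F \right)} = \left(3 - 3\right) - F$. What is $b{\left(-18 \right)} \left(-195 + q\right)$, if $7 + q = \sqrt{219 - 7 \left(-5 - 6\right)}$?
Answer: $2626 - 26 \sqrt{74} \approx 2402.3$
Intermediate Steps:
$b{\left(F \right)} = 5 + F$ ($b{\left(F \right)} = 5 - \left(\left(3 - 3\right) - F\right) = 5 - \left(0 - F\right) = 5 - - F = 5 + F$)
$q = -7 + 2 \sqrt{74}$ ($q = -7 + \sqrt{219 - 7 \left(-5 - 6\right)} = -7 + \sqrt{219 - -77} = -7 + \sqrt{219 + 77} = -7 + \sqrt{296} = -7 + 2 \sqrt{74} \approx 10.205$)
$b{\left(-18 \right)} \left(-195 + q\right) = \left(5 - 18\right) \left(-195 - \left(7 - 2 \sqrt{74}\right)\right) = - 13 \left(-202 + 2 \sqrt{74}\right) = 2626 - 26 \sqrt{74}$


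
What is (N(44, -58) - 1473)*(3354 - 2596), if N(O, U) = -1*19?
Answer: -1130936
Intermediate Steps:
N(O, U) = -19
(N(44, -58) - 1473)*(3354 - 2596) = (-19 - 1473)*(3354 - 2596) = -1492*758 = -1130936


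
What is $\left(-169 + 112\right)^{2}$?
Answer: $3249$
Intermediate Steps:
$\left(-169 + 112\right)^{2} = \left(-57\right)^{2} = 3249$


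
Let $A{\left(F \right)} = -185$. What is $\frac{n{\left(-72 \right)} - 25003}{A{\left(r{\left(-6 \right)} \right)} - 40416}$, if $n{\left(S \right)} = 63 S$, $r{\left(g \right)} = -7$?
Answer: $\frac{29539}{40601} \approx 0.72754$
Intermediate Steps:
$\frac{n{\left(-72 \right)} - 25003}{A{\left(r{\left(-6 \right)} \right)} - 40416} = \frac{63 \left(-72\right) - 25003}{-185 - 40416} = \frac{-4536 - 25003}{-40601} = \left(-29539\right) \left(- \frac{1}{40601}\right) = \frac{29539}{40601}$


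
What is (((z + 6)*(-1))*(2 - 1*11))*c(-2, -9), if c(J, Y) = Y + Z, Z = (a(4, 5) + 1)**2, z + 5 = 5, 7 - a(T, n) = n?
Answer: 0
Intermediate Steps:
a(T, n) = 7 - n
z = 0 (z = -5 + 5 = 0)
Z = 9 (Z = ((7 - 1*5) + 1)**2 = ((7 - 5) + 1)**2 = (2 + 1)**2 = 3**2 = 9)
c(J, Y) = 9 + Y (c(J, Y) = Y + 9 = 9 + Y)
(((z + 6)*(-1))*(2 - 1*11))*c(-2, -9) = (((0 + 6)*(-1))*(2 - 1*11))*(9 - 9) = ((6*(-1))*(2 - 11))*0 = -6*(-9)*0 = 54*0 = 0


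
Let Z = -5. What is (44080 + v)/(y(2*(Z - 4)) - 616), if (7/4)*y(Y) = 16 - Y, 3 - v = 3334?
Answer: -95081/1392 ≈ -68.305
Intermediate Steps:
v = -3331 (v = 3 - 1*3334 = 3 - 3334 = -3331)
y(Y) = 64/7 - 4*Y/7 (y(Y) = 4*(16 - Y)/7 = 64/7 - 4*Y/7)
(44080 + v)/(y(2*(Z - 4)) - 616) = (44080 - 3331)/((64/7 - 8*(-5 - 4)/7) - 616) = 40749/((64/7 - 8*(-9)/7) - 616) = 40749/((64/7 - 4/7*(-18)) - 616) = 40749/((64/7 + 72/7) - 616) = 40749/(136/7 - 616) = 40749/(-4176/7) = 40749*(-7/4176) = -95081/1392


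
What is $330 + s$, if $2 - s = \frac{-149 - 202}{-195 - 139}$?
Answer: $\frac{110537}{334} \approx 330.95$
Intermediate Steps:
$s = \frac{317}{334}$ ($s = 2 - \frac{-149 - 202}{-195 - 139} = 2 - - \frac{351}{-334} = 2 - \left(-351\right) \left(- \frac{1}{334}\right) = 2 - \frac{351}{334} = \frac{317}{334} \approx 0.9491$)
$330 + s = 330 + \frac{317}{334} = \frac{110537}{334}$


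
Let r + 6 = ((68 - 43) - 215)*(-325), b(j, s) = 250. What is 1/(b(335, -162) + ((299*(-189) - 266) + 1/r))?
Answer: -61744/3490203087 ≈ -1.7691e-5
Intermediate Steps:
r = 61744 (r = -6 + ((68 - 43) - 215)*(-325) = -6 + (25 - 215)*(-325) = -6 - 190*(-325) = -6 + 61750 = 61744)
1/(b(335, -162) + ((299*(-189) - 266) + 1/r)) = 1/(250 + ((299*(-189) - 266) + 1/61744)) = 1/(250 + ((-56511 - 266) + 1/61744)) = 1/(250 + (-56777 + 1/61744)) = 1/(250 - 3505639087/61744) = 1/(-3490203087/61744) = -61744/3490203087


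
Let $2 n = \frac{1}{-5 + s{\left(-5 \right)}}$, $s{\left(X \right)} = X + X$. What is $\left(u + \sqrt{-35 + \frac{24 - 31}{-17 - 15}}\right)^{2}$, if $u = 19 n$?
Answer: $\frac{\left(76 - 15 i \sqrt{2226}\right)^{2}}{14400} \approx -34.38 - 7.4702 i$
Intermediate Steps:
$s{\left(X \right)} = 2 X$
$n = - \frac{1}{30}$ ($n = \frac{1}{2 \left(-5 + 2 \left(-5\right)\right)} = \frac{1}{2 \left(-5 - 10\right)} = \frac{1}{2 \left(-15\right)} = \frac{1}{2} \left(- \frac{1}{15}\right) = - \frac{1}{30} \approx -0.033333$)
$u = - \frac{19}{30}$ ($u = 19 \left(- \frac{1}{30}\right) = - \frac{19}{30} \approx -0.63333$)
$\left(u + \sqrt{-35 + \frac{24 - 31}{-17 - 15}}\right)^{2} = \left(- \frac{19}{30} + \sqrt{-35 + \frac{24 - 31}{-17 - 15}}\right)^{2} = \left(- \frac{19}{30} + \sqrt{-35 - \frac{7}{-32}}\right)^{2} = \left(- \frac{19}{30} + \sqrt{-35 - - \frac{7}{32}}\right)^{2} = \left(- \frac{19}{30} + \sqrt{-35 + \frac{7}{32}}\right)^{2} = \left(- \frac{19}{30} + \sqrt{- \frac{1113}{32}}\right)^{2} = \left(- \frac{19}{30} + \frac{i \sqrt{2226}}{8}\right)^{2}$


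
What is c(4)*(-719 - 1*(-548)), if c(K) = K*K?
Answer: -2736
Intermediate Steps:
c(K) = K²
c(4)*(-719 - 1*(-548)) = 4²*(-719 - 1*(-548)) = 16*(-719 + 548) = 16*(-171) = -2736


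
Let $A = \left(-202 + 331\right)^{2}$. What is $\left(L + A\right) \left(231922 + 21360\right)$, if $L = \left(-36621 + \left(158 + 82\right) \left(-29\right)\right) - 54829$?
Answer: $-20710615858$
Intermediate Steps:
$L = -98410$ ($L = \left(-36621 + 240 \left(-29\right)\right) - 54829 = \left(-36621 - 6960\right) - 54829 = -43581 - 54829 = -98410$)
$A = 16641$ ($A = 129^{2} = 16641$)
$\left(L + A\right) \left(231922 + 21360\right) = \left(-98410 + 16641\right) \left(231922 + 21360\right) = \left(-81769\right) 253282 = -20710615858$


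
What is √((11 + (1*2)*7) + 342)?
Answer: √367 ≈ 19.157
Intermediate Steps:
√((11 + (1*2)*7) + 342) = √((11 + 2*7) + 342) = √((11 + 14) + 342) = √(25 + 342) = √367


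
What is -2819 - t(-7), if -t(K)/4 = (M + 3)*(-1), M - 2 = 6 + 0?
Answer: -2863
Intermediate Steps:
M = 8 (M = 2 + (6 + 0) = 2 + 6 = 8)
t(K) = 44 (t(K) = -4*(8 + 3)*(-1) = -44*(-1) = -4*(-11) = 44)
-2819 - t(-7) = -2819 - 1*44 = -2819 - 44 = -2863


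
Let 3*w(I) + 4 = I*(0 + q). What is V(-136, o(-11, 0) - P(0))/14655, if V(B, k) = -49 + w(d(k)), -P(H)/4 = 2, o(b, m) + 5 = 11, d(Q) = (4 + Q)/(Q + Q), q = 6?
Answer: -206/61551 ≈ -0.0033468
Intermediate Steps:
d(Q) = (4 + Q)/(2*Q) (d(Q) = (4 + Q)/((2*Q)) = (4 + Q)*(1/(2*Q)) = (4 + Q)/(2*Q))
o(b, m) = 6 (o(b, m) = -5 + 11 = 6)
P(H) = -8 (P(H) = -4*2 = -8)
w(I) = -4/3 + 2*I (w(I) = -4/3 + (I*(0 + 6))/3 = -4/3 + (I*6)/3 = -4/3 + (6*I)/3 = -4/3 + 2*I)
V(B, k) = -151/3 + (4 + k)/k (V(B, k) = -49 + (-4/3 + 2*((4 + k)/(2*k))) = -49 + (-4/3 + (4 + k)/k) = -151/3 + (4 + k)/k)
V(-136, o(-11, 0) - P(0))/14655 = (-148/3 + 4/(6 - 1*(-8)))/14655 = (-148/3 + 4/(6 + 8))*(1/14655) = (-148/3 + 4/14)*(1/14655) = (-148/3 + 4*(1/14))*(1/14655) = (-148/3 + 2/7)*(1/14655) = -1030/21*1/14655 = -206/61551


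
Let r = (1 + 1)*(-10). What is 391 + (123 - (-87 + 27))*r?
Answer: -3269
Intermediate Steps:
r = -20 (r = 2*(-10) = -20)
391 + (123 - (-87 + 27))*r = 391 + (123 - (-87 + 27))*(-20) = 391 + (123 - 1*(-60))*(-20) = 391 + (123 + 60)*(-20) = 391 + 183*(-20) = 391 - 3660 = -3269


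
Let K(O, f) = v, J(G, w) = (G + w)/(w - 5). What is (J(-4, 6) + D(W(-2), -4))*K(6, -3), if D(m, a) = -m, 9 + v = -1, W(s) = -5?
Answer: -70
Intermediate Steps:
v = -10 (v = -9 - 1 = -10)
J(G, w) = (G + w)/(-5 + w)
K(O, f) = -10
(J(-4, 6) + D(W(-2), -4))*K(6, -3) = ((-4 + 6)/(-5 + 6) - 1*(-5))*(-10) = (2/1 + 5)*(-10) = (1*2 + 5)*(-10) = (2 + 5)*(-10) = 7*(-10) = -70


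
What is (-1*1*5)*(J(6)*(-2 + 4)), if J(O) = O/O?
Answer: -10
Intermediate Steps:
J(O) = 1
(-1*1*5)*(J(6)*(-2 + 4)) = (-1*1*5)*(1*(-2 + 4)) = (-1*5)*(1*2) = -5*2 = -10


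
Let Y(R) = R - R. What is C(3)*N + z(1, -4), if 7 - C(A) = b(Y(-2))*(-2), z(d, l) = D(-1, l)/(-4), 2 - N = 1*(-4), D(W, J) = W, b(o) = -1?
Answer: 121/4 ≈ 30.250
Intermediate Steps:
Y(R) = 0
N = 6 (N = 2 - (-4) = 2 - 1*(-4) = 2 + 4 = 6)
z(d, l) = ¼ (z(d, l) = -1/(-4) = -1*(-¼) = ¼)
C(A) = 5 (C(A) = 7 - (-1)*(-2) = 7 - 1*2 = 7 - 2 = 5)
C(3)*N + z(1, -4) = 5*6 + ¼ = 30 + ¼ = 121/4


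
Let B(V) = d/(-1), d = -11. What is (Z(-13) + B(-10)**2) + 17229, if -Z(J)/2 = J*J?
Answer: 17012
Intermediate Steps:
B(V) = 11 (B(V) = -11/(-1) = -11*(-1) = 11)
Z(J) = -2*J**2 (Z(J) = -2*J*J = -2*J**2)
(Z(-13) + B(-10)**2) + 17229 = (-2*(-13)**2 + 11**2) + 17229 = (-2*169 + 121) + 17229 = (-338 + 121) + 17229 = -217 + 17229 = 17012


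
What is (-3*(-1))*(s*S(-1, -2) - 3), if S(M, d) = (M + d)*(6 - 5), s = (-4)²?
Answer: -153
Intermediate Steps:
s = 16
S(M, d) = M + d (S(M, d) = (M + d)*1 = M + d)
(-3*(-1))*(s*S(-1, -2) - 3) = (-3*(-1))*(16*(-1 - 2) - 3) = 3*(16*(-3) - 3) = 3*(-48 - 3) = 3*(-51) = -153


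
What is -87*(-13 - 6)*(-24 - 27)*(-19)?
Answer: 1601757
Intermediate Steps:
-87*(-13 - 6)*(-24 - 27)*(-19) = -(-1653)*(-51)*(-19) = -87*969*(-19) = -84303*(-19) = 1601757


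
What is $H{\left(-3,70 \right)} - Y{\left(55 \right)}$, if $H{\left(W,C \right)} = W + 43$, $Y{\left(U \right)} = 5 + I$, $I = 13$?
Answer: $22$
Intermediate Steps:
$Y{\left(U \right)} = 18$ ($Y{\left(U \right)} = 5 + 13 = 18$)
$H{\left(W,C \right)} = 43 + W$
$H{\left(-3,70 \right)} - Y{\left(55 \right)} = \left(43 - 3\right) - 18 = 40 - 18 = 22$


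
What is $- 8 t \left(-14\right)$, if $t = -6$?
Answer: $-672$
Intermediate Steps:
$- 8 t \left(-14\right) = \left(-8\right) \left(-6\right) \left(-14\right) = 48 \left(-14\right) = -672$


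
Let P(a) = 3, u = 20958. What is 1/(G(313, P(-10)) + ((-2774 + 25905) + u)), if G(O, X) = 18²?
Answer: 1/44413 ≈ 2.2516e-5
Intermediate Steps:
G(O, X) = 324
1/(G(313, P(-10)) + ((-2774 + 25905) + u)) = 1/(324 + ((-2774 + 25905) + 20958)) = 1/(324 + (23131 + 20958)) = 1/(324 + 44089) = 1/44413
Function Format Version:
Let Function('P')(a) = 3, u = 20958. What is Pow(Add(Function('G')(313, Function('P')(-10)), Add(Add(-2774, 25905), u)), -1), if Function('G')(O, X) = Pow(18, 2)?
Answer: Rational(1, 44413) ≈ 2.2516e-5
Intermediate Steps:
Function('G')(O, X) = 324
Pow(Add(Function('G')(313, Function('P')(-10)), Add(Add(-2774, 25905), u)), -1) = Pow(Add(324, Add(Add(-2774, 25905), 20958)), -1) = Pow(Add(324, Add(23131, 20958)), -1) = Pow(Add(324, 44089), -1) = Pow(44413, -1) = Rational(1, 44413)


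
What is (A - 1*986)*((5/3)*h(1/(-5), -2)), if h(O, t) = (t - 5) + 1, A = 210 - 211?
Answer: 9870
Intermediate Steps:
A = -1
h(O, t) = -4 + t (h(O, t) = (-5 + t) + 1 = -4 + t)
(A - 1*986)*((5/3)*h(1/(-5), -2)) = (-1 - 1*986)*((5/3)*(-4 - 2)) = (-1 - 986)*((5*(1/3))*(-6)) = -1645*(-6) = -987*(-10) = 9870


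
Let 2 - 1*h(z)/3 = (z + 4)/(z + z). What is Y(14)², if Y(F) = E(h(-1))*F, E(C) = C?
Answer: 21609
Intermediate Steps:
h(z) = 6 - 3*(4 + z)/(2*z) (h(z) = 6 - 3*(z + 4)/(z + z) = 6 - 3*(4 + z)/(2*z))
Y(F) = 21*F/2 (Y(F) = (9/2 - 6/(-1))*F = (9/2 - 6*(-1))*F = (9/2 + 6)*F = 21*F/2)
Y(14)² = ((21/2)*14)² = 147² = 21609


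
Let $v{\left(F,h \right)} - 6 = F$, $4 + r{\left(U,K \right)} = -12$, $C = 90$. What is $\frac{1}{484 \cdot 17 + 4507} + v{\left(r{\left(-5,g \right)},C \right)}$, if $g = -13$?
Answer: $- \frac{127349}{12735} \approx -9.9999$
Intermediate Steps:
$r{\left(U,K \right)} = -16$ ($r{\left(U,K \right)} = -4 - 12 = -16$)
$v{\left(F,h \right)} = 6 + F$
$\frac{1}{484 \cdot 17 + 4507} + v{\left(r{\left(-5,g \right)},C \right)} = \frac{1}{484 \cdot 17 + 4507} + \left(6 - 16\right) = \frac{1}{8228 + 4507} - 10 = \frac{1}{12735} - 10 = - \frac{127349}{12735}$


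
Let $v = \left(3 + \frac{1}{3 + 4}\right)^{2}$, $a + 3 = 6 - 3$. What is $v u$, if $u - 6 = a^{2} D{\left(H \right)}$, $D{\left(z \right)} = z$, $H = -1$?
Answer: $\frac{2904}{49} \approx 59.265$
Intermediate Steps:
$a = 0$ ($a = -3 + \left(6 - 3\right) = -3 + 3 = 0$)
$u = 6$ ($u = 6 + 0^{2} \left(-1\right) = 6 + 0 \left(-1\right) = 6 + 0 = 6$)
$v = \frac{484}{49}$ ($v = \left(3 + \frac{1}{7}\right)^{2} = \left(\frac{22}{7}\right)^{2} = \frac{484}{49} \approx 9.8775$)
$v u = \frac{484}{49} \cdot 6 = \frac{2904}{49}$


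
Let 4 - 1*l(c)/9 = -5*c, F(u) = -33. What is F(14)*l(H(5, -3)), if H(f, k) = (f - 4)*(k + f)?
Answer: -4158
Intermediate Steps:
H(f, k) = (-4 + f)*(f + k)
l(c) = 36 + 45*c (l(c) = 36 - (-45)*c = 36 + 45*c)
F(14)*l(H(5, -3)) = -33*(36 + 45*(5**2 - 4*5 - 4*(-3) + 5*(-3))) = -33*(36 + 45*(25 - 20 + 12 - 15)) = -33*(36 + 45*2) = -33*(36 + 90) = -33*126 = -4158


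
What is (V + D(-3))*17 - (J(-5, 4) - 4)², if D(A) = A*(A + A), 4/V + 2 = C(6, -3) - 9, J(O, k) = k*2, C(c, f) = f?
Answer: 1996/7 ≈ 285.14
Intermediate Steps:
J(O, k) = 2*k
V = -2/7 (V = 4/(-2 + (-3 - 9)) = 4/(-2 - 12) = 4/(-14) = 4*(-1/14) = -2/7 ≈ -0.28571)
D(A) = 2*A² (D(A) = A*(2*A) = 2*A²)
(V + D(-3))*17 - (J(-5, 4) - 4)² = (-2/7 + 2*(-3)²)*17 - (2*4 - 4)² = (-2/7 + 2*9)*17 - (8 - 4)² = (-2/7 + 18)*17 - 1*4² = (124/7)*17 - 1*16 = 2108/7 - 16 = 1996/7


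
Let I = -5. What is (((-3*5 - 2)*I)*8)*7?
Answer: 4760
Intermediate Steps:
(((-3*5 - 2)*I)*8)*7 = (((-3*5 - 2)*(-5))*8)*7 = (((-15 - 2)*(-5))*8)*7 = (-17*(-5)*8)*7 = (85*8)*7 = 680*7 = 4760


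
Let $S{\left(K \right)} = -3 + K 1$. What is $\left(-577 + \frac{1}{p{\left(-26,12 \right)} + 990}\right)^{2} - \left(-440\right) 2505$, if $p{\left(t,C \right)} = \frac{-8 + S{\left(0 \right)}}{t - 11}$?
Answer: $\frac{1926749360350600}{1342562881} \approx 1.4351 \cdot 10^{6}$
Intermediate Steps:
$S{\left(K \right)} = -3 + K$
$p{\left(t,C \right)} = - \frac{11}{-11 + t}$ ($p{\left(t,C \right)} = \frac{-8 + \left(-3 + 0\right)}{t - 11} = \frac{-8 - 3}{-11 + t} = - \frac{11}{-11 + t}$)
$\left(-577 + \frac{1}{p{\left(-26,12 \right)} + 990}\right)^{2} - \left(-440\right) 2505 = \left(-577 + \frac{1}{- \frac{11}{-11 - 26} + 990}\right)^{2} - \left(-440\right) 2505 = \left(-577 + \frac{1}{- \frac{11}{-37} + 990}\right)^{2} - -1102200 = \left(-577 + \frac{1}{\left(-11\right) \left(- \frac{1}{37}\right) + 990}\right)^{2} + 1102200 = \left(-577 + \frac{1}{\frac{11}{37} + 990}\right)^{2} + 1102200 = \left(-577 + \frac{1}{\frac{36641}{37}}\right)^{2} + 1102200 = \left(-577 + \frac{37}{36641}\right)^{2} + 1102200 = \left(- \frac{21141820}{36641}\right)^{2} + 1102200 = \frac{446976552912400}{1342562881} + 1102200 = \frac{1926749360350600}{1342562881}$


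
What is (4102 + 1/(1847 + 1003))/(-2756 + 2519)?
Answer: -11690701/675450 ≈ -17.308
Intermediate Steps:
(4102 + 1/(1847 + 1003))/(-2756 + 2519) = (4102 + 1/2850)/(-237) = (4102 + 1/2850)*(-1/237) = (11690701/2850)*(-1/237) = -11690701/675450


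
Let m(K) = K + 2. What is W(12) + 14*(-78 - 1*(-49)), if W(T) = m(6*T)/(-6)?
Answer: -1255/3 ≈ -418.33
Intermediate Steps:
m(K) = 2 + K
W(T) = -1/3 - T (W(T) = (2 + 6*T)/(-6) = (2 + 6*T)*(-1/6) = -1/3 - T)
W(12) + 14*(-78 - 1*(-49)) = (-1/3 - 1*12) + 14*(-78 - 1*(-49)) = (-1/3 - 12) + 14*(-78 + 49) = -37/3 + 14*(-29) = -37/3 - 406 = -1255/3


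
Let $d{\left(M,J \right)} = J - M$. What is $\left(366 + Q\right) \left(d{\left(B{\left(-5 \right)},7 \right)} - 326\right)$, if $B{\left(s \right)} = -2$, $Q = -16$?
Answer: $-110950$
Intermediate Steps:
$\left(366 + Q\right) \left(d{\left(B{\left(-5 \right)},7 \right)} - 326\right) = \left(366 - 16\right) \left(\left(7 - -2\right) - 326\right) = 350 \left(\left(7 + 2\right) - 326\right) = 350 \left(9 - 326\right) = 350 \left(-317\right) = -110950$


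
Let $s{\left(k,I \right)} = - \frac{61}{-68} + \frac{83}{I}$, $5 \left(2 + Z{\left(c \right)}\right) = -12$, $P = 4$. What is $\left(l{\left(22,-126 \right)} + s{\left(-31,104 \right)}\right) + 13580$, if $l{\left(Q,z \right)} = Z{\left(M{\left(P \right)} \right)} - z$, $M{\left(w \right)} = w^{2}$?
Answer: $\frac{121137129}{8840} \approx 13703.0$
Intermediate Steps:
$Z{\left(c \right)} = - \frac{22}{5}$ ($Z{\left(c \right)} = -2 + \frac{1}{5} \left(-12\right) = -2 - \frac{12}{5} = - \frac{22}{5}$)
$s{\left(k,I \right)} = \frac{61}{68} + \frac{83}{I}$ ($s{\left(k,I \right)} = \left(-61\right) \left(- \frac{1}{68}\right) + \frac{83}{I} = \frac{61}{68} + \frac{83}{I}$)
$l{\left(Q,z \right)} = - \frac{22}{5} - z$
$\left(l{\left(22,-126 \right)} + s{\left(-31,104 \right)}\right) + 13580 = \left(\left(- \frac{22}{5} - -126\right) + \left(\frac{61}{68} + \frac{83}{104}\right)\right) + 13580 = \left(\left(- \frac{22}{5} + 126\right) + \left(\frac{61}{68} + 83 \cdot \frac{1}{104}\right)\right) + 13580 = \left(\frac{608}{5} + \left(\frac{61}{68} + \frac{83}{104}\right)\right) + 13580 = \left(\frac{608}{5} + \frac{2997}{1768}\right) + 13580 = \frac{1089929}{8840} + 13580 = \frac{121137129}{8840}$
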